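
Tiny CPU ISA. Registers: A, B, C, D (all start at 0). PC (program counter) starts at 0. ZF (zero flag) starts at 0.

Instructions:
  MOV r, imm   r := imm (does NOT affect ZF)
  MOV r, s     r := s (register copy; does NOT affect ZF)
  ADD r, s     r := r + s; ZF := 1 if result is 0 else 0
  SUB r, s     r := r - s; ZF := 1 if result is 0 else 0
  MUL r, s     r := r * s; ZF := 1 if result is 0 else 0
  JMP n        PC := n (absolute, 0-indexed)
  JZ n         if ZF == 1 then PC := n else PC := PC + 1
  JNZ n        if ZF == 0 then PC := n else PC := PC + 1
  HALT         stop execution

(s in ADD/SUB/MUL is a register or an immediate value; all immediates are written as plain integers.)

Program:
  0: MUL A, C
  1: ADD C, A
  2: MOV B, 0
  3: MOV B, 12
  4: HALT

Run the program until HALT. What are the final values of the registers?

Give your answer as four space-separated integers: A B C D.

Step 1: PC=0 exec 'MUL A, C'. After: A=0 B=0 C=0 D=0 ZF=1 PC=1
Step 2: PC=1 exec 'ADD C, A'. After: A=0 B=0 C=0 D=0 ZF=1 PC=2
Step 3: PC=2 exec 'MOV B, 0'. After: A=0 B=0 C=0 D=0 ZF=1 PC=3
Step 4: PC=3 exec 'MOV B, 12'. After: A=0 B=12 C=0 D=0 ZF=1 PC=4
Step 5: PC=4 exec 'HALT'. After: A=0 B=12 C=0 D=0 ZF=1 PC=4 HALTED

Answer: 0 12 0 0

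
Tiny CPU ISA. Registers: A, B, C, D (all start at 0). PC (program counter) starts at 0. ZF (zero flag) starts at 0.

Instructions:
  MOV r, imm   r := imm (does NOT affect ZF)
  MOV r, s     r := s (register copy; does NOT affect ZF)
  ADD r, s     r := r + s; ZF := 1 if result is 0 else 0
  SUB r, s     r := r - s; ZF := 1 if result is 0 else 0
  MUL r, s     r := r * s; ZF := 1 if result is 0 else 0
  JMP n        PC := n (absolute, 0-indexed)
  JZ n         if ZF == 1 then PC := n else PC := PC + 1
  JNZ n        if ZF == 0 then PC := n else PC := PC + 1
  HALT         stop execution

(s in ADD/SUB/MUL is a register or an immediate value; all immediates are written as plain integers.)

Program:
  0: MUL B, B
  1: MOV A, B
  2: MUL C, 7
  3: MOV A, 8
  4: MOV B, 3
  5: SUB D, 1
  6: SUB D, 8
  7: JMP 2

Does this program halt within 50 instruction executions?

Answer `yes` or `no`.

Step 1: PC=0 exec 'MUL B, B'. After: A=0 B=0 C=0 D=0 ZF=1 PC=1
Step 2: PC=1 exec 'MOV A, B'. After: A=0 B=0 C=0 D=0 ZF=1 PC=2
Step 3: PC=2 exec 'MUL C, 7'. After: A=0 B=0 C=0 D=0 ZF=1 PC=3
Step 4: PC=3 exec 'MOV A, 8'. After: A=8 B=0 C=0 D=0 ZF=1 PC=4
Step 5: PC=4 exec 'MOV B, 3'. After: A=8 B=3 C=0 D=0 ZF=1 PC=5
Step 6: PC=5 exec 'SUB D, 1'. After: A=8 B=3 C=0 D=-1 ZF=0 PC=6
Step 7: PC=6 exec 'SUB D, 8'. After: A=8 B=3 C=0 D=-9 ZF=0 PC=7
Step 8: PC=7 exec 'JMP 2'. After: A=8 B=3 C=0 D=-9 ZF=0 PC=2
Step 9: PC=2 exec 'MUL C, 7'. After: A=8 B=3 C=0 D=-9 ZF=1 PC=3
Step 10: PC=3 exec 'MOV A, 8'. After: A=8 B=3 C=0 D=-9 ZF=1 PC=4
Step 11: PC=4 exec 'MOV B, 3'. After: A=8 B=3 C=0 D=-9 ZF=1 PC=5
Step 12: PC=5 exec 'SUB D, 1'. After: A=8 B=3 C=0 D=-10 ZF=0 PC=6
Step 13: PC=6 exec 'SUB D, 8'. After: A=8 B=3 C=0 D=-18 ZF=0 PC=7
Step 14: PC=7 exec 'JMP 2'. After: A=8 B=3 C=0 D=-18 ZF=0 PC=2
Step 15: PC=2 exec 'MUL C, 7'. After: A=8 B=3 C=0 D=-18 ZF=1 PC=3
After 50 steps: not halted. PC revisits the same instructions with no path to HALT; will never halt.

Answer: no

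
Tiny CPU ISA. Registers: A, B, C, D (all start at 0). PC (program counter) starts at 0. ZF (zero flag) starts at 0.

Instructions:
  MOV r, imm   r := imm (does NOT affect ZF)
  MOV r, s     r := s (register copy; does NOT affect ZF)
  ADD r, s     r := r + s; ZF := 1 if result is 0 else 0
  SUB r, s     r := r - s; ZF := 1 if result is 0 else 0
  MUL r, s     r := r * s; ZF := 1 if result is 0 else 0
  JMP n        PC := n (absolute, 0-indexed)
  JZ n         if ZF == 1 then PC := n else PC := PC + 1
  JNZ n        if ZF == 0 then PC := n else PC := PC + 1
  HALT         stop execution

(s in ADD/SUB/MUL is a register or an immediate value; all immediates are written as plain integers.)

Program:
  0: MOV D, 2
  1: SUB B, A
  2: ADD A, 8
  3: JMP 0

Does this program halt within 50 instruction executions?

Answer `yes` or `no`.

Step 1: PC=0 exec 'MOV D, 2'. After: A=0 B=0 C=0 D=2 ZF=0 PC=1
Step 2: PC=1 exec 'SUB B, A'. After: A=0 B=0 C=0 D=2 ZF=1 PC=2
Step 3: PC=2 exec 'ADD A, 8'. After: A=8 B=0 C=0 D=2 ZF=0 PC=3
Step 4: PC=3 exec 'JMP 0'. After: A=8 B=0 C=0 D=2 ZF=0 PC=0
Step 5: PC=0 exec 'MOV D, 2'. After: A=8 B=0 C=0 D=2 ZF=0 PC=1
Step 6: PC=1 exec 'SUB B, A'. After: A=8 B=-8 C=0 D=2 ZF=0 PC=2
Step 7: PC=2 exec 'ADD A, 8'. After: A=16 B=-8 C=0 D=2 ZF=0 PC=3
Step 8: PC=3 exec 'JMP 0'. After: A=16 B=-8 C=0 D=2 ZF=0 PC=0
Step 9: PC=0 exec 'MOV D, 2'. After: A=16 B=-8 C=0 D=2 ZF=0 PC=1
Step 10: PC=1 exec 'SUB B, A'. After: A=16 B=-24 C=0 D=2 ZF=0 PC=2
Step 11: PC=2 exec 'ADD A, 8'. After: A=24 B=-24 C=0 D=2 ZF=0 PC=3
Step 12: PC=3 exec 'JMP 0'. After: A=24 B=-24 C=0 D=2 ZF=0 PC=0
Step 13: PC=0 exec 'MOV D, 2'. After: A=24 B=-24 C=0 D=2 ZF=0 PC=1
Step 14: PC=1 exec 'SUB B, A'. After: A=24 B=-48 C=0 D=2 ZF=0 PC=2
Step 15: PC=2 exec 'ADD A, 8'. After: A=32 B=-48 C=0 D=2 ZF=0 PC=3
After 50 steps: not halted. PC revisits the same instructions with no path to HALT; will never halt.

Answer: no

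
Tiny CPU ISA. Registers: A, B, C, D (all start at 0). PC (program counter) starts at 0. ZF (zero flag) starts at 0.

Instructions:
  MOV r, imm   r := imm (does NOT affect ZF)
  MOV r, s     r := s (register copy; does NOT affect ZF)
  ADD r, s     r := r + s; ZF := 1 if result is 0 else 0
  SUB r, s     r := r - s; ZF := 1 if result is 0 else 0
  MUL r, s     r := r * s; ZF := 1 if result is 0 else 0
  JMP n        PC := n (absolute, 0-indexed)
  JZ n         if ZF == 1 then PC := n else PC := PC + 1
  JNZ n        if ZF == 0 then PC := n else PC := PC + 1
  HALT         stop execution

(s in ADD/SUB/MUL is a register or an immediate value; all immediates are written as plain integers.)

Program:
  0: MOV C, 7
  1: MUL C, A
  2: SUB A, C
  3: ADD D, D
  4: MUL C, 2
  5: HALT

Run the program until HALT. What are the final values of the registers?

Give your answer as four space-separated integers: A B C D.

Step 1: PC=0 exec 'MOV C, 7'. After: A=0 B=0 C=7 D=0 ZF=0 PC=1
Step 2: PC=1 exec 'MUL C, A'. After: A=0 B=0 C=0 D=0 ZF=1 PC=2
Step 3: PC=2 exec 'SUB A, C'. After: A=0 B=0 C=0 D=0 ZF=1 PC=3
Step 4: PC=3 exec 'ADD D, D'. After: A=0 B=0 C=0 D=0 ZF=1 PC=4
Step 5: PC=4 exec 'MUL C, 2'. After: A=0 B=0 C=0 D=0 ZF=1 PC=5
Step 6: PC=5 exec 'HALT'. After: A=0 B=0 C=0 D=0 ZF=1 PC=5 HALTED

Answer: 0 0 0 0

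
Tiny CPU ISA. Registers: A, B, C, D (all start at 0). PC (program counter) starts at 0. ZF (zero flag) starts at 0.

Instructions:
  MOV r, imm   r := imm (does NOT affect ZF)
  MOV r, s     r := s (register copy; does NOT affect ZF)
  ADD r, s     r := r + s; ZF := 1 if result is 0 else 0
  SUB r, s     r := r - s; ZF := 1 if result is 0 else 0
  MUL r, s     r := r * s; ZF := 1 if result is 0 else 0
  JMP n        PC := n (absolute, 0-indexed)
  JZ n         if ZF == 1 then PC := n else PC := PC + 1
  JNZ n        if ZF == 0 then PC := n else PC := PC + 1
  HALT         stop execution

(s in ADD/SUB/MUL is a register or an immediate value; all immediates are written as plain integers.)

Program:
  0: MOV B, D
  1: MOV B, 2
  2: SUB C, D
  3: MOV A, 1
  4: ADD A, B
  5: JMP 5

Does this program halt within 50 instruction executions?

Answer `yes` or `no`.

Step 1: PC=0 exec 'MOV B, D'. After: A=0 B=0 C=0 D=0 ZF=0 PC=1
Step 2: PC=1 exec 'MOV B, 2'. After: A=0 B=2 C=0 D=0 ZF=0 PC=2
Step 3: PC=2 exec 'SUB C, D'. After: A=0 B=2 C=0 D=0 ZF=1 PC=3
Step 4: PC=3 exec 'MOV A, 1'. After: A=1 B=2 C=0 D=0 ZF=1 PC=4
Step 5: PC=4 exec 'ADD A, B'. After: A=3 B=2 C=0 D=0 ZF=0 PC=5
Step 6: PC=5 exec 'JMP 5'. After: A=3 B=2 C=0 D=0 ZF=0 PC=5
State after step 6 equals state after step 5: the program is in a cycle of length 1 and will never halt.

Answer: no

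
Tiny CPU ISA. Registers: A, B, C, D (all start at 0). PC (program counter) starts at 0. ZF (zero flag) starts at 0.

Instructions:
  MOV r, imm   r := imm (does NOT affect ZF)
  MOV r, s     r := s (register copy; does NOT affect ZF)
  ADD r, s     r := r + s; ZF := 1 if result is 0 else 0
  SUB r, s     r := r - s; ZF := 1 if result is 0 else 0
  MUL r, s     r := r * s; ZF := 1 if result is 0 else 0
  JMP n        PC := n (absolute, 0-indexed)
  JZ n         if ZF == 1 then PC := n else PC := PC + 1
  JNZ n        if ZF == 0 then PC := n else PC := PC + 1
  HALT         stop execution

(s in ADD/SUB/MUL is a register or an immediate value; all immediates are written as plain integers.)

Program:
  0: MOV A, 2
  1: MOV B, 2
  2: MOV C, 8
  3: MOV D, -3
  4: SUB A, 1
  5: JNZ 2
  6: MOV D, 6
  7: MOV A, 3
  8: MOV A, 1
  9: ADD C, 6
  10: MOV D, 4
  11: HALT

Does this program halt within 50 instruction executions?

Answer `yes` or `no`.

Step 1: PC=0 exec 'MOV A, 2'. After: A=2 B=0 C=0 D=0 ZF=0 PC=1
Step 2: PC=1 exec 'MOV B, 2'. After: A=2 B=2 C=0 D=0 ZF=0 PC=2
Step 3: PC=2 exec 'MOV C, 8'. After: A=2 B=2 C=8 D=0 ZF=0 PC=3
Step 4: PC=3 exec 'MOV D, -3'. After: A=2 B=2 C=8 D=-3 ZF=0 PC=4
Step 5: PC=4 exec 'SUB A, 1'. After: A=1 B=2 C=8 D=-3 ZF=0 PC=5
Step 6: PC=5 exec 'JNZ 2'. After: A=1 B=2 C=8 D=-3 ZF=0 PC=2
Step 7: PC=2 exec 'MOV C, 8'. After: A=1 B=2 C=8 D=-3 ZF=0 PC=3
Step 8: PC=3 exec 'MOV D, -3'. After: A=1 B=2 C=8 D=-3 ZF=0 PC=4
Step 9: PC=4 exec 'SUB A, 1'. After: A=0 B=2 C=8 D=-3 ZF=1 PC=5
Step 10: PC=5 exec 'JNZ 2'. After: A=0 B=2 C=8 D=-3 ZF=1 PC=6
Step 11: PC=6 exec 'MOV D, 6'. After: A=0 B=2 C=8 D=6 ZF=1 PC=7
Step 12: PC=7 exec 'MOV A, 3'. After: A=3 B=2 C=8 D=6 ZF=1 PC=8
Step 13: PC=8 exec 'MOV A, 1'. After: A=1 B=2 C=8 D=6 ZF=1 PC=9
Step 14: PC=9 exec 'ADD C, 6'. After: A=1 B=2 C=14 D=6 ZF=0 PC=10
Step 15: PC=10 exec 'MOV D, 4'. After: A=1 B=2 C=14 D=4 ZF=0 PC=11
Step 16: PC=11 exec 'HALT'. After: A=1 B=2 C=14 D=4 ZF=0 PC=11 HALTED

Answer: yes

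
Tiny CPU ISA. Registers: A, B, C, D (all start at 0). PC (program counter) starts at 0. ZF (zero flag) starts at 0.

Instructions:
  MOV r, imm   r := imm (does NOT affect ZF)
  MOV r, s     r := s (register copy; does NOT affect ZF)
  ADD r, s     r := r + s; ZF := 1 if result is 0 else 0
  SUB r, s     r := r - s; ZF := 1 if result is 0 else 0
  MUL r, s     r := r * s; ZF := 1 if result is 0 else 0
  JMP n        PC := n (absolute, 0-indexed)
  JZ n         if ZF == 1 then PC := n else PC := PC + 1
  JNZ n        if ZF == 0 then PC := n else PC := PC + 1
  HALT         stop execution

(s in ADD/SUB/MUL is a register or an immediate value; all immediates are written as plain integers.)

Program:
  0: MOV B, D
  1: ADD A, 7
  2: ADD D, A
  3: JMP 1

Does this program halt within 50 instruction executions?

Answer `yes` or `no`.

Answer: no

Derivation:
Step 1: PC=0 exec 'MOV B, D'. After: A=0 B=0 C=0 D=0 ZF=0 PC=1
Step 2: PC=1 exec 'ADD A, 7'. After: A=7 B=0 C=0 D=0 ZF=0 PC=2
Step 3: PC=2 exec 'ADD D, A'. After: A=7 B=0 C=0 D=7 ZF=0 PC=3
Step 4: PC=3 exec 'JMP 1'. After: A=7 B=0 C=0 D=7 ZF=0 PC=1
Step 5: PC=1 exec 'ADD A, 7'. After: A=14 B=0 C=0 D=7 ZF=0 PC=2
Step 6: PC=2 exec 'ADD D, A'. After: A=14 B=0 C=0 D=21 ZF=0 PC=3
Step 7: PC=3 exec 'JMP 1'. After: A=14 B=0 C=0 D=21 ZF=0 PC=1
Step 8: PC=1 exec 'ADD A, 7'. After: A=21 B=0 C=0 D=21 ZF=0 PC=2
Step 9: PC=2 exec 'ADD D, A'. After: A=21 B=0 C=0 D=42 ZF=0 PC=3
Step 10: PC=3 exec 'JMP 1'. After: A=21 B=0 C=0 D=42 ZF=0 PC=1
Step 11: PC=1 exec 'ADD A, 7'. After: A=28 B=0 C=0 D=42 ZF=0 PC=2
Step 12: PC=2 exec 'ADD D, A'. After: A=28 B=0 C=0 D=70 ZF=0 PC=3
Step 13: PC=3 exec 'JMP 1'. After: A=28 B=0 C=0 D=70 ZF=0 PC=1
Step 14: PC=1 exec 'ADD A, 7'. After: A=35 B=0 C=0 D=70 ZF=0 PC=2
Step 15: PC=2 exec 'ADD D, A'. After: A=35 B=0 C=0 D=105 ZF=0 PC=3
After 50 steps: not halted. PC revisits the same instructions with no path to HALT; will never halt.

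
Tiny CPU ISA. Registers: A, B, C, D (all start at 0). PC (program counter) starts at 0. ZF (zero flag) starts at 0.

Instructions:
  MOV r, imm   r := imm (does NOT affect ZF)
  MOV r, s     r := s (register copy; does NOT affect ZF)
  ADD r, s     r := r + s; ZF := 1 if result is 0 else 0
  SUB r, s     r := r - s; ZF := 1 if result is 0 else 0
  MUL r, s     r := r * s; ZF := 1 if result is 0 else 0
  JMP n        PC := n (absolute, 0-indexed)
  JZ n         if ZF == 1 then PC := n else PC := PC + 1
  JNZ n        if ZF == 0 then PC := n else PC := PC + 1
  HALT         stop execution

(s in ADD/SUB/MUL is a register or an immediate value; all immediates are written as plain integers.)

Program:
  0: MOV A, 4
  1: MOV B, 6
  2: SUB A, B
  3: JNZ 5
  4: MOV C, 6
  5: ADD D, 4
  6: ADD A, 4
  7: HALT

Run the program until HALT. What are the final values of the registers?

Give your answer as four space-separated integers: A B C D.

Answer: 2 6 0 4

Derivation:
Step 1: PC=0 exec 'MOV A, 4'. After: A=4 B=0 C=0 D=0 ZF=0 PC=1
Step 2: PC=1 exec 'MOV B, 6'. After: A=4 B=6 C=0 D=0 ZF=0 PC=2
Step 3: PC=2 exec 'SUB A, B'. After: A=-2 B=6 C=0 D=0 ZF=0 PC=3
Step 4: PC=3 exec 'JNZ 5'. After: A=-2 B=6 C=0 D=0 ZF=0 PC=5
Step 5: PC=5 exec 'ADD D, 4'. After: A=-2 B=6 C=0 D=4 ZF=0 PC=6
Step 6: PC=6 exec 'ADD A, 4'. After: A=2 B=6 C=0 D=4 ZF=0 PC=7
Step 7: PC=7 exec 'HALT'. After: A=2 B=6 C=0 D=4 ZF=0 PC=7 HALTED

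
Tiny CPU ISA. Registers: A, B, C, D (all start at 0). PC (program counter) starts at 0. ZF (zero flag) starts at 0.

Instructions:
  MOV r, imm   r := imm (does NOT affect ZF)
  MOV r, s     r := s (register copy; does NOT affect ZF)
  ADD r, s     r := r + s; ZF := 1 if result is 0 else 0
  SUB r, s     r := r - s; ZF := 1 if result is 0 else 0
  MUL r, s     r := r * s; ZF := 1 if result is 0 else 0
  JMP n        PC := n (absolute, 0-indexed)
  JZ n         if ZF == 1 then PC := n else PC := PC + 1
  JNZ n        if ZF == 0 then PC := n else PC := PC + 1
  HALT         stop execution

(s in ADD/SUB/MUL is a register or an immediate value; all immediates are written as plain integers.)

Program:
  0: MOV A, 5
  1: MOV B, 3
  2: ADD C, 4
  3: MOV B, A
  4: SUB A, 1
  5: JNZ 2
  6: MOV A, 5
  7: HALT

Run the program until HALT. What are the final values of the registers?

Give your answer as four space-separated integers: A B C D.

Answer: 5 1 20 0

Derivation:
Step 1: PC=0 exec 'MOV A, 5'. After: A=5 B=0 C=0 D=0 ZF=0 PC=1
Step 2: PC=1 exec 'MOV B, 3'. After: A=5 B=3 C=0 D=0 ZF=0 PC=2
Step 3: PC=2 exec 'ADD C, 4'. After: A=5 B=3 C=4 D=0 ZF=0 PC=3
Step 4: PC=3 exec 'MOV B, A'. After: A=5 B=5 C=4 D=0 ZF=0 PC=4
Step 5: PC=4 exec 'SUB A, 1'. After: A=4 B=5 C=4 D=0 ZF=0 PC=5
Step 6: PC=5 exec 'JNZ 2'. After: A=4 B=5 C=4 D=0 ZF=0 PC=2
Step 7: PC=2 exec 'ADD C, 4'. After: A=4 B=5 C=8 D=0 ZF=0 PC=3
Step 8: PC=3 exec 'MOV B, A'. After: A=4 B=4 C=8 D=0 ZF=0 PC=4
Step 9: PC=4 exec 'SUB A, 1'. After: A=3 B=4 C=8 D=0 ZF=0 PC=5
Step 10: PC=5 exec 'JNZ 2'. After: A=3 B=4 C=8 D=0 ZF=0 PC=2
Step 11: PC=2 exec 'ADD C, 4'. After: A=3 B=4 C=12 D=0 ZF=0 PC=3
Step 12: PC=3 exec 'MOV B, A'. After: A=3 B=3 C=12 D=0 ZF=0 PC=4
Step 13: PC=4 exec 'SUB A, 1'. After: A=2 B=3 C=12 D=0 ZF=0 PC=5
Step 14: PC=5 exec 'JNZ 2'. After: A=2 B=3 C=12 D=0 ZF=0 PC=2
Step 15: PC=2 exec 'ADD C, 4'. After: A=2 B=3 C=16 D=0 ZF=0 PC=3
Step 16: PC=3 exec 'MOV B, A'. After: A=2 B=2 C=16 D=0 ZF=0 PC=4
Step 17: PC=4 exec 'SUB A, 1'. After: A=1 B=2 C=16 D=0 ZF=0 PC=5
Step 18: PC=5 exec 'JNZ 2'. After: A=1 B=2 C=16 D=0 ZF=0 PC=2
Step 19: PC=2 exec 'ADD C, 4'. After: A=1 B=2 C=20 D=0 ZF=0 PC=3
Step 20: PC=3 exec 'MOV B, A'. After: A=1 B=1 C=20 D=0 ZF=0 PC=4
Step 21: PC=4 exec 'SUB A, 1'. After: A=0 B=1 C=20 D=0 ZF=1 PC=5
Step 22: PC=5 exec 'JNZ 2'. After: A=0 B=1 C=20 D=0 ZF=1 PC=6
Step 23: PC=6 exec 'MOV A, 5'. After: A=5 B=1 C=20 D=0 ZF=1 PC=7
Step 24: PC=7 exec 'HALT'. After: A=5 B=1 C=20 D=0 ZF=1 PC=7 HALTED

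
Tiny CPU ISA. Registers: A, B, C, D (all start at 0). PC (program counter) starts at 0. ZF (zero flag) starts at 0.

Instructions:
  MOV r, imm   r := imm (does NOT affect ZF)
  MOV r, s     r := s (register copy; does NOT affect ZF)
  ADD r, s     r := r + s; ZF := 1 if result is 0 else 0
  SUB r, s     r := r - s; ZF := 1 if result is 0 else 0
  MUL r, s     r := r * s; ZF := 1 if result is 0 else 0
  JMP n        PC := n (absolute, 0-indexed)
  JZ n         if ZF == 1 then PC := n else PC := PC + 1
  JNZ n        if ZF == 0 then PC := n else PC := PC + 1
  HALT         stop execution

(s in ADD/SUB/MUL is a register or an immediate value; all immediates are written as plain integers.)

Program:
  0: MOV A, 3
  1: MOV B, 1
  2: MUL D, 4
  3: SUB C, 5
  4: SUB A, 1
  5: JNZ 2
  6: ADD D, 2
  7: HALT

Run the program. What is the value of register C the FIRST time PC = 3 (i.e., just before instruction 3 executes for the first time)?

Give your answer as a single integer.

Step 1: PC=0 exec 'MOV A, 3'. After: A=3 B=0 C=0 D=0 ZF=0 PC=1
Step 2: PC=1 exec 'MOV B, 1'. After: A=3 B=1 C=0 D=0 ZF=0 PC=2
Step 3: PC=2 exec 'MUL D, 4'. After: A=3 B=1 C=0 D=0 ZF=1 PC=3
First time PC=3: C=0

0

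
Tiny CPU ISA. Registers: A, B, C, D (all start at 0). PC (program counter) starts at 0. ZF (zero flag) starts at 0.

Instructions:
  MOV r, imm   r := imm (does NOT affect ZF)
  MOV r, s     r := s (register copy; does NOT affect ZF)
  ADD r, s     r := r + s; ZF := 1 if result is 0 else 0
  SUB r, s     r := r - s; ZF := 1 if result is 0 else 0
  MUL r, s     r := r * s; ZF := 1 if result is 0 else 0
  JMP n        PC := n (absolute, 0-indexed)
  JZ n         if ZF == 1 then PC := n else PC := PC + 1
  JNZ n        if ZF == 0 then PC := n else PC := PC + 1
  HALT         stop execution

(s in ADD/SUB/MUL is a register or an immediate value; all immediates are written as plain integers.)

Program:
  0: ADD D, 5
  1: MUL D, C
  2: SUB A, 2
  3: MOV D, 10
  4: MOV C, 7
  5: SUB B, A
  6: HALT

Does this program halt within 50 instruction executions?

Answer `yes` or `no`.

Step 1: PC=0 exec 'ADD D, 5'. After: A=0 B=0 C=0 D=5 ZF=0 PC=1
Step 2: PC=1 exec 'MUL D, C'. After: A=0 B=0 C=0 D=0 ZF=1 PC=2
Step 3: PC=2 exec 'SUB A, 2'. After: A=-2 B=0 C=0 D=0 ZF=0 PC=3
Step 4: PC=3 exec 'MOV D, 10'. After: A=-2 B=0 C=0 D=10 ZF=0 PC=4
Step 5: PC=4 exec 'MOV C, 7'. After: A=-2 B=0 C=7 D=10 ZF=0 PC=5
Step 6: PC=5 exec 'SUB B, A'. After: A=-2 B=2 C=7 D=10 ZF=0 PC=6
Step 7: PC=6 exec 'HALT'. After: A=-2 B=2 C=7 D=10 ZF=0 PC=6 HALTED

Answer: yes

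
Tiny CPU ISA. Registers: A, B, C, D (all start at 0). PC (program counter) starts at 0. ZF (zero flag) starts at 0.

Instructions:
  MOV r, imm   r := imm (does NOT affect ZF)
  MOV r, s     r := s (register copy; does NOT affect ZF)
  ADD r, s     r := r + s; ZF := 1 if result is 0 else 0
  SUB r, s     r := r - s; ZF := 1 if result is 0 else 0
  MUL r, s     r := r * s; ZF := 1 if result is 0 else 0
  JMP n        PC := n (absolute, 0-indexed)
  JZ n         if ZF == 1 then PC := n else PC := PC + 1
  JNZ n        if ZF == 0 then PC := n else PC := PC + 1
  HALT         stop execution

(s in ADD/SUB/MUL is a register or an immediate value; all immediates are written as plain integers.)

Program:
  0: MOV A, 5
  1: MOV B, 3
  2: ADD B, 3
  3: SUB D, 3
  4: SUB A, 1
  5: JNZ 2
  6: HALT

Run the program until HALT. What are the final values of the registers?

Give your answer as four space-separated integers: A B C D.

Step 1: PC=0 exec 'MOV A, 5'. After: A=5 B=0 C=0 D=0 ZF=0 PC=1
Step 2: PC=1 exec 'MOV B, 3'. After: A=5 B=3 C=0 D=0 ZF=0 PC=2
Step 3: PC=2 exec 'ADD B, 3'. After: A=5 B=6 C=0 D=0 ZF=0 PC=3
Step 4: PC=3 exec 'SUB D, 3'. After: A=5 B=6 C=0 D=-3 ZF=0 PC=4
Step 5: PC=4 exec 'SUB A, 1'. After: A=4 B=6 C=0 D=-3 ZF=0 PC=5
Step 6: PC=5 exec 'JNZ 2'. After: A=4 B=6 C=0 D=-3 ZF=0 PC=2
Step 7: PC=2 exec 'ADD B, 3'. After: A=4 B=9 C=0 D=-3 ZF=0 PC=3
Step 8: PC=3 exec 'SUB D, 3'. After: A=4 B=9 C=0 D=-6 ZF=0 PC=4
Step 9: PC=4 exec 'SUB A, 1'. After: A=3 B=9 C=0 D=-6 ZF=0 PC=5
Step 10: PC=5 exec 'JNZ 2'. After: A=3 B=9 C=0 D=-6 ZF=0 PC=2
Step 11: PC=2 exec 'ADD B, 3'. After: A=3 B=12 C=0 D=-6 ZF=0 PC=3
Step 12: PC=3 exec 'SUB D, 3'. After: A=3 B=12 C=0 D=-9 ZF=0 PC=4
Step 13: PC=4 exec 'SUB A, 1'. After: A=2 B=12 C=0 D=-9 ZF=0 PC=5
Step 14: PC=5 exec 'JNZ 2'. After: A=2 B=12 C=0 D=-9 ZF=0 PC=2
Step 15: PC=2 exec 'ADD B, 3'. After: A=2 B=15 C=0 D=-9 ZF=0 PC=3
Step 16: PC=3 exec 'SUB D, 3'. After: A=2 B=15 C=0 D=-12 ZF=0 PC=4
Step 17: PC=4 exec 'SUB A, 1'. After: A=1 B=15 C=0 D=-12 ZF=0 PC=5
Step 18: PC=5 exec 'JNZ 2'. After: A=1 B=15 C=0 D=-12 ZF=0 PC=2
Step 19: PC=2 exec 'ADD B, 3'. After: A=1 B=18 C=0 D=-12 ZF=0 PC=3
Step 20: PC=3 exec 'SUB D, 3'. After: A=1 B=18 C=0 D=-15 ZF=0 PC=4
Step 21: PC=4 exec 'SUB A, 1'. After: A=0 B=18 C=0 D=-15 ZF=1 PC=5
Step 22: PC=5 exec 'JNZ 2'. After: A=0 B=18 C=0 D=-15 ZF=1 PC=6
Step 23: PC=6 exec 'HALT'. After: A=0 B=18 C=0 D=-15 ZF=1 PC=6 HALTED

Answer: 0 18 0 -15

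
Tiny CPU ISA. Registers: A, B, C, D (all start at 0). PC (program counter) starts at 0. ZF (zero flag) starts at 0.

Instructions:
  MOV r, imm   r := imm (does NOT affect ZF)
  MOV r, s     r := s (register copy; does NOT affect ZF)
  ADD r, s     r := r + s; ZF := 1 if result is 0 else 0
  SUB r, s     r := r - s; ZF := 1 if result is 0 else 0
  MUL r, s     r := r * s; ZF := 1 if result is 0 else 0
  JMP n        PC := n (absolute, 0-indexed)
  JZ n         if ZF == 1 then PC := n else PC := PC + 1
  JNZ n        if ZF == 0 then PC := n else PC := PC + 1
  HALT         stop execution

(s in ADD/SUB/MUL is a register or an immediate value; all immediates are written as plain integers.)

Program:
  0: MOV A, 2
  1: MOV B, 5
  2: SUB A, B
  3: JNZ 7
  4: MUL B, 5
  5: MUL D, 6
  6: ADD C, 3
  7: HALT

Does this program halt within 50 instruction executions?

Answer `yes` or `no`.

Step 1: PC=0 exec 'MOV A, 2'. After: A=2 B=0 C=0 D=0 ZF=0 PC=1
Step 2: PC=1 exec 'MOV B, 5'. After: A=2 B=5 C=0 D=0 ZF=0 PC=2
Step 3: PC=2 exec 'SUB A, B'. After: A=-3 B=5 C=0 D=0 ZF=0 PC=3
Step 4: PC=3 exec 'JNZ 7'. After: A=-3 B=5 C=0 D=0 ZF=0 PC=7
Step 5: PC=7 exec 'HALT'. After: A=-3 B=5 C=0 D=0 ZF=0 PC=7 HALTED

Answer: yes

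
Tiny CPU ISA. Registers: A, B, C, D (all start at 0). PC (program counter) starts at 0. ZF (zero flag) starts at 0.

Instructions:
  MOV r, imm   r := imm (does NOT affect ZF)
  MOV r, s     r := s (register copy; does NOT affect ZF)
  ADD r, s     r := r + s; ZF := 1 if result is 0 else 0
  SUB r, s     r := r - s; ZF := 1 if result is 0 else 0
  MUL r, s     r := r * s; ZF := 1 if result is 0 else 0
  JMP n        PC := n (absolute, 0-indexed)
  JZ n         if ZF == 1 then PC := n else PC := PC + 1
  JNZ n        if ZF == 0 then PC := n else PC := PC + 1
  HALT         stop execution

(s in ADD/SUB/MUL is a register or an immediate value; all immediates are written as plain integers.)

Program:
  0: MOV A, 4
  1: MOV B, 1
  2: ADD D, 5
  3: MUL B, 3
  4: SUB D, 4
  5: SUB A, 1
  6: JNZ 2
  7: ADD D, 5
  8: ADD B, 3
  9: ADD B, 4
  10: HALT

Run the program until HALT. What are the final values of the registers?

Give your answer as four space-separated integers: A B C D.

Answer: 0 88 0 9

Derivation:
Step 1: PC=0 exec 'MOV A, 4'. After: A=4 B=0 C=0 D=0 ZF=0 PC=1
Step 2: PC=1 exec 'MOV B, 1'. After: A=4 B=1 C=0 D=0 ZF=0 PC=2
Step 3: PC=2 exec 'ADD D, 5'. After: A=4 B=1 C=0 D=5 ZF=0 PC=3
Step 4: PC=3 exec 'MUL B, 3'. After: A=4 B=3 C=0 D=5 ZF=0 PC=4
Step 5: PC=4 exec 'SUB D, 4'. After: A=4 B=3 C=0 D=1 ZF=0 PC=5
Step 6: PC=5 exec 'SUB A, 1'. After: A=3 B=3 C=0 D=1 ZF=0 PC=6
Step 7: PC=6 exec 'JNZ 2'. After: A=3 B=3 C=0 D=1 ZF=0 PC=2
Step 8: PC=2 exec 'ADD D, 5'. After: A=3 B=3 C=0 D=6 ZF=0 PC=3
Step 9: PC=3 exec 'MUL B, 3'. After: A=3 B=9 C=0 D=6 ZF=0 PC=4
Step 10: PC=4 exec 'SUB D, 4'. After: A=3 B=9 C=0 D=2 ZF=0 PC=5
Step 11: PC=5 exec 'SUB A, 1'. After: A=2 B=9 C=0 D=2 ZF=0 PC=6
Step 12: PC=6 exec 'JNZ 2'. After: A=2 B=9 C=0 D=2 ZF=0 PC=2
Step 13: PC=2 exec 'ADD D, 5'. After: A=2 B=9 C=0 D=7 ZF=0 PC=3
Step 14: PC=3 exec 'MUL B, 3'. After: A=2 B=27 C=0 D=7 ZF=0 PC=4
Step 15: PC=4 exec 'SUB D, 4'. After: A=2 B=27 C=0 D=3 ZF=0 PC=5
Step 16: PC=5 exec 'SUB A, 1'. After: A=1 B=27 C=0 D=3 ZF=0 PC=6
Step 17: PC=6 exec 'JNZ 2'. After: A=1 B=27 C=0 D=3 ZF=0 PC=2
Step 18: PC=2 exec 'ADD D, 5'. After: A=1 B=27 C=0 D=8 ZF=0 PC=3
Step 19: PC=3 exec 'MUL B, 3'. After: A=1 B=81 C=0 D=8 ZF=0 PC=4
Step 20: PC=4 exec 'SUB D, 4'. After: A=1 B=81 C=0 D=4 ZF=0 PC=5
Step 21: PC=5 exec 'SUB A, 1'. After: A=0 B=81 C=0 D=4 ZF=1 PC=6
Step 22: PC=6 exec 'JNZ 2'. After: A=0 B=81 C=0 D=4 ZF=1 PC=7
Step 23: PC=7 exec 'ADD D, 5'. After: A=0 B=81 C=0 D=9 ZF=0 PC=8
Step 24: PC=8 exec 'ADD B, 3'. After: A=0 B=84 C=0 D=9 ZF=0 PC=9
Step 25: PC=9 exec 'ADD B, 4'. After: A=0 B=88 C=0 D=9 ZF=0 PC=10
Step 26: PC=10 exec 'HALT'. After: A=0 B=88 C=0 D=9 ZF=0 PC=10 HALTED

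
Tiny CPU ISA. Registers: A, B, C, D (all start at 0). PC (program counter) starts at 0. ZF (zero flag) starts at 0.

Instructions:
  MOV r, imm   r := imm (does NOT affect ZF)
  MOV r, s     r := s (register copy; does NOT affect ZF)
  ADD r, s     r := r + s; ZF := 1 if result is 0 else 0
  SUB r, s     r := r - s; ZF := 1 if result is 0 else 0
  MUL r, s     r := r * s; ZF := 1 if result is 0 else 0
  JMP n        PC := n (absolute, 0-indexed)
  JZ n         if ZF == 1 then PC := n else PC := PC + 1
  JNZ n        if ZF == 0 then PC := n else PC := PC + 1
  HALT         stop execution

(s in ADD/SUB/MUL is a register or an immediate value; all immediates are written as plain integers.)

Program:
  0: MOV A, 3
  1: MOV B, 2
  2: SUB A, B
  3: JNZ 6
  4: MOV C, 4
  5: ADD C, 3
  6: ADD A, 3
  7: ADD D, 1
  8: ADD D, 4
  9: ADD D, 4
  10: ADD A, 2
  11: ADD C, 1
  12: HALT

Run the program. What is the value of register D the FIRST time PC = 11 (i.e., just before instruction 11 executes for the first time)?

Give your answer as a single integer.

Step 1: PC=0 exec 'MOV A, 3'. After: A=3 B=0 C=0 D=0 ZF=0 PC=1
Step 2: PC=1 exec 'MOV B, 2'. After: A=3 B=2 C=0 D=0 ZF=0 PC=2
Step 3: PC=2 exec 'SUB A, B'. After: A=1 B=2 C=0 D=0 ZF=0 PC=3
Step 4: PC=3 exec 'JNZ 6'. After: A=1 B=2 C=0 D=0 ZF=0 PC=6
Step 5: PC=6 exec 'ADD A, 3'. After: A=4 B=2 C=0 D=0 ZF=0 PC=7
Step 6: PC=7 exec 'ADD D, 1'. After: A=4 B=2 C=0 D=1 ZF=0 PC=8
Step 7: PC=8 exec 'ADD D, 4'. After: A=4 B=2 C=0 D=5 ZF=0 PC=9
Step 8: PC=9 exec 'ADD D, 4'. After: A=4 B=2 C=0 D=9 ZF=0 PC=10
Step 9: PC=10 exec 'ADD A, 2'. After: A=6 B=2 C=0 D=9 ZF=0 PC=11
First time PC=11: D=9

9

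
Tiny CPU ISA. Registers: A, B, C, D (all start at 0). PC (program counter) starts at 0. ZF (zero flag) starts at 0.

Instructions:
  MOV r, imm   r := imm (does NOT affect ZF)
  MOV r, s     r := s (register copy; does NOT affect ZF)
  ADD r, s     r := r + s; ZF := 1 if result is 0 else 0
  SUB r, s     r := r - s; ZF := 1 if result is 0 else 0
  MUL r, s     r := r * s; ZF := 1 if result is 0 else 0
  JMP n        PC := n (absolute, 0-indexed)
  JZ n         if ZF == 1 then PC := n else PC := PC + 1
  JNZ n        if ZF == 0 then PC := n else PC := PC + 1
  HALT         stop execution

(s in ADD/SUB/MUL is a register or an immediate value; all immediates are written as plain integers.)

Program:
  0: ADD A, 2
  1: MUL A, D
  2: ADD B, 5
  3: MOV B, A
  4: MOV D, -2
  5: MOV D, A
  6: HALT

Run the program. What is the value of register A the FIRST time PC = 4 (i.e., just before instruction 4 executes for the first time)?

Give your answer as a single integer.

Step 1: PC=0 exec 'ADD A, 2'. After: A=2 B=0 C=0 D=0 ZF=0 PC=1
Step 2: PC=1 exec 'MUL A, D'. After: A=0 B=0 C=0 D=0 ZF=1 PC=2
Step 3: PC=2 exec 'ADD B, 5'. After: A=0 B=5 C=0 D=0 ZF=0 PC=3
Step 4: PC=3 exec 'MOV B, A'. After: A=0 B=0 C=0 D=0 ZF=0 PC=4
First time PC=4: A=0

0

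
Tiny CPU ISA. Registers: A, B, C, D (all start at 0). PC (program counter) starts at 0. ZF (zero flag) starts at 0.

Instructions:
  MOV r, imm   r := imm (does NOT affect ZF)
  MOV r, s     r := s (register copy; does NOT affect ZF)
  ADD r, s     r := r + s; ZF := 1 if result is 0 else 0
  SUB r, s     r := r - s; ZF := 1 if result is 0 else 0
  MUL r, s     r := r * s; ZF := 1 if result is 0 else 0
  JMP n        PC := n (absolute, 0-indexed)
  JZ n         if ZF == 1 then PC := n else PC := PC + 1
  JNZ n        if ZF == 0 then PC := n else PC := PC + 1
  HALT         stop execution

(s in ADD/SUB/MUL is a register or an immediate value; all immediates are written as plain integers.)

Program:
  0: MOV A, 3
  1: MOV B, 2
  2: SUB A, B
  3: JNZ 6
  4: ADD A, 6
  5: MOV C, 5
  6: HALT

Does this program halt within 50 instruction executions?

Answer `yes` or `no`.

Step 1: PC=0 exec 'MOV A, 3'. After: A=3 B=0 C=0 D=0 ZF=0 PC=1
Step 2: PC=1 exec 'MOV B, 2'. After: A=3 B=2 C=0 D=0 ZF=0 PC=2
Step 3: PC=2 exec 'SUB A, B'. After: A=1 B=2 C=0 D=0 ZF=0 PC=3
Step 4: PC=3 exec 'JNZ 6'. After: A=1 B=2 C=0 D=0 ZF=0 PC=6
Step 5: PC=6 exec 'HALT'. After: A=1 B=2 C=0 D=0 ZF=0 PC=6 HALTED

Answer: yes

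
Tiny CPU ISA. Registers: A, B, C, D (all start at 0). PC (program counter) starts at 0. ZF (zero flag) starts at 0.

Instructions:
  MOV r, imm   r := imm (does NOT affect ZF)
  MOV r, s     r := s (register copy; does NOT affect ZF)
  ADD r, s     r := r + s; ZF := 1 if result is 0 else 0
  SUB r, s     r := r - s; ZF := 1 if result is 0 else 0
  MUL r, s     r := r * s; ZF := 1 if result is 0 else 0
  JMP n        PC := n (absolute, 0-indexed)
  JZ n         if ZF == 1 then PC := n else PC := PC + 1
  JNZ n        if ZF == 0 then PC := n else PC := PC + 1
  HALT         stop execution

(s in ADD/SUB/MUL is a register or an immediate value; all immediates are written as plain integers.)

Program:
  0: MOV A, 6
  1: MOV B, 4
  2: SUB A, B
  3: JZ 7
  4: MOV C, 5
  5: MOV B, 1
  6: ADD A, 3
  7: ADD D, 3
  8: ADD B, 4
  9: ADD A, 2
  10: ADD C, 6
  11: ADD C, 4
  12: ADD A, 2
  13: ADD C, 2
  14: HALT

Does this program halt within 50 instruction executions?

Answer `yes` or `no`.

Step 1: PC=0 exec 'MOV A, 6'. After: A=6 B=0 C=0 D=0 ZF=0 PC=1
Step 2: PC=1 exec 'MOV B, 4'. After: A=6 B=4 C=0 D=0 ZF=0 PC=2
Step 3: PC=2 exec 'SUB A, B'. After: A=2 B=4 C=0 D=0 ZF=0 PC=3
Step 4: PC=3 exec 'JZ 7'. After: A=2 B=4 C=0 D=0 ZF=0 PC=4
Step 5: PC=4 exec 'MOV C, 5'. After: A=2 B=4 C=5 D=0 ZF=0 PC=5
Step 6: PC=5 exec 'MOV B, 1'. After: A=2 B=1 C=5 D=0 ZF=0 PC=6
Step 7: PC=6 exec 'ADD A, 3'. After: A=5 B=1 C=5 D=0 ZF=0 PC=7
Step 8: PC=7 exec 'ADD D, 3'. After: A=5 B=1 C=5 D=3 ZF=0 PC=8
Step 9: PC=8 exec 'ADD B, 4'. After: A=5 B=5 C=5 D=3 ZF=0 PC=9
Step 10: PC=9 exec 'ADD A, 2'. After: A=7 B=5 C=5 D=3 ZF=0 PC=10
Step 11: PC=10 exec 'ADD C, 6'. After: A=7 B=5 C=11 D=3 ZF=0 PC=11
Step 12: PC=11 exec 'ADD C, 4'. After: A=7 B=5 C=15 D=3 ZF=0 PC=12
Step 13: PC=12 exec 'ADD A, 2'. After: A=9 B=5 C=15 D=3 ZF=0 PC=13
Step 14: PC=13 exec 'ADD C, 2'. After: A=9 B=5 C=17 D=3 ZF=0 PC=14
Step 15: PC=14 exec 'HALT'. After: A=9 B=5 C=17 D=3 ZF=0 PC=14 HALTED

Answer: yes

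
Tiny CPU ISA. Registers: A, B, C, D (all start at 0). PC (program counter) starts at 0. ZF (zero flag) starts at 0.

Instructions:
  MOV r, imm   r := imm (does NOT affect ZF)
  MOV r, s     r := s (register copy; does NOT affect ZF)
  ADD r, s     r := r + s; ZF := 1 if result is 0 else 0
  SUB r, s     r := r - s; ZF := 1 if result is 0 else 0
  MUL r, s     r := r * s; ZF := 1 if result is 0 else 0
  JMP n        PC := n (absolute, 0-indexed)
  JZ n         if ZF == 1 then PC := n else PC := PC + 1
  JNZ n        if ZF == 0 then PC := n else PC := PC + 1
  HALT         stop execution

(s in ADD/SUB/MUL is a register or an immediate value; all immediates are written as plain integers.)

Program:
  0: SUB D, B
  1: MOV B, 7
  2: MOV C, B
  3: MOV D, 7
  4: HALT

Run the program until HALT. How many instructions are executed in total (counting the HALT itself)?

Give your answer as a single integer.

Step 1: PC=0 exec 'SUB D, B'. After: A=0 B=0 C=0 D=0 ZF=1 PC=1
Step 2: PC=1 exec 'MOV B, 7'. After: A=0 B=7 C=0 D=0 ZF=1 PC=2
Step 3: PC=2 exec 'MOV C, B'. After: A=0 B=7 C=7 D=0 ZF=1 PC=3
Step 4: PC=3 exec 'MOV D, 7'. After: A=0 B=7 C=7 D=7 ZF=1 PC=4
Step 5: PC=4 exec 'HALT'. After: A=0 B=7 C=7 D=7 ZF=1 PC=4 HALTED
Total instructions executed: 5

Answer: 5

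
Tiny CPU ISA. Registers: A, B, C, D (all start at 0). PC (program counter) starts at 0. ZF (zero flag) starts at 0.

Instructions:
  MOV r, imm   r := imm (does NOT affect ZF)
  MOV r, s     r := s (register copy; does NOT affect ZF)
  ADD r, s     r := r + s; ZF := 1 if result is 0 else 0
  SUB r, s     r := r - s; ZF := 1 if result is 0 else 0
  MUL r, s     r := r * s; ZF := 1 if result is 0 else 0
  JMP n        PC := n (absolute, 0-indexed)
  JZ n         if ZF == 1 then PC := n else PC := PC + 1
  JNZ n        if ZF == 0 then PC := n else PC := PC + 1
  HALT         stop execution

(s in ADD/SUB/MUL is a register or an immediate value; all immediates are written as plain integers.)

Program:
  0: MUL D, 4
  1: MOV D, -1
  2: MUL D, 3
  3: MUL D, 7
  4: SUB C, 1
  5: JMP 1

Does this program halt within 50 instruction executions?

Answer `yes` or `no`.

Answer: no

Derivation:
Step 1: PC=0 exec 'MUL D, 4'. After: A=0 B=0 C=0 D=0 ZF=1 PC=1
Step 2: PC=1 exec 'MOV D, -1'. After: A=0 B=0 C=0 D=-1 ZF=1 PC=2
Step 3: PC=2 exec 'MUL D, 3'. After: A=0 B=0 C=0 D=-3 ZF=0 PC=3
Step 4: PC=3 exec 'MUL D, 7'. After: A=0 B=0 C=0 D=-21 ZF=0 PC=4
Step 5: PC=4 exec 'SUB C, 1'. After: A=0 B=0 C=-1 D=-21 ZF=0 PC=5
Step 6: PC=5 exec 'JMP 1'. After: A=0 B=0 C=-1 D=-21 ZF=0 PC=1
Step 7: PC=1 exec 'MOV D, -1'. After: A=0 B=0 C=-1 D=-1 ZF=0 PC=2
Step 8: PC=2 exec 'MUL D, 3'. After: A=0 B=0 C=-1 D=-3 ZF=0 PC=3
Step 9: PC=3 exec 'MUL D, 7'. After: A=0 B=0 C=-1 D=-21 ZF=0 PC=4
Step 10: PC=4 exec 'SUB C, 1'. After: A=0 B=0 C=-2 D=-21 ZF=0 PC=5
Step 11: PC=5 exec 'JMP 1'. After: A=0 B=0 C=-2 D=-21 ZF=0 PC=1
Step 12: PC=1 exec 'MOV D, -1'. After: A=0 B=0 C=-2 D=-1 ZF=0 PC=2
Step 13: PC=2 exec 'MUL D, 3'. After: A=0 B=0 C=-2 D=-3 ZF=0 PC=3
Step 14: PC=3 exec 'MUL D, 7'. After: A=0 B=0 C=-2 D=-21 ZF=0 PC=4
Step 15: PC=4 exec 'SUB C, 1'. After: A=0 B=0 C=-3 D=-21 ZF=0 PC=5
After 50 steps: not halted. PC revisits the same instructions with no path to HALT; will never halt.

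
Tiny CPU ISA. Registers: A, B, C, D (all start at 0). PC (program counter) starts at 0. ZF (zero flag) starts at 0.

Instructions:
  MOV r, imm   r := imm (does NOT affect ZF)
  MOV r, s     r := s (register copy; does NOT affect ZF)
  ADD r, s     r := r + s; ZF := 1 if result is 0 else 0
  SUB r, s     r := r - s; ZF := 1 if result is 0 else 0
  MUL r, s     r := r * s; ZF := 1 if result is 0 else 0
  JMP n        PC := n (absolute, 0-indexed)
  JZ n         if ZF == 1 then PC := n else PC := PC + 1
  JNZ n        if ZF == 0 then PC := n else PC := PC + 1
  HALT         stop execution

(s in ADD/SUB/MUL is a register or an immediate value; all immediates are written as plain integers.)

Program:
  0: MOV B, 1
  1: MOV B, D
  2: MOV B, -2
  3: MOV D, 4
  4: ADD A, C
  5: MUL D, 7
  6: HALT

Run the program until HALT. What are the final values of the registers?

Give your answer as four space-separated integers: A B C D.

Step 1: PC=0 exec 'MOV B, 1'. After: A=0 B=1 C=0 D=0 ZF=0 PC=1
Step 2: PC=1 exec 'MOV B, D'. After: A=0 B=0 C=0 D=0 ZF=0 PC=2
Step 3: PC=2 exec 'MOV B, -2'. After: A=0 B=-2 C=0 D=0 ZF=0 PC=3
Step 4: PC=3 exec 'MOV D, 4'. After: A=0 B=-2 C=0 D=4 ZF=0 PC=4
Step 5: PC=4 exec 'ADD A, C'. After: A=0 B=-2 C=0 D=4 ZF=1 PC=5
Step 6: PC=5 exec 'MUL D, 7'. After: A=0 B=-2 C=0 D=28 ZF=0 PC=6
Step 7: PC=6 exec 'HALT'. After: A=0 B=-2 C=0 D=28 ZF=0 PC=6 HALTED

Answer: 0 -2 0 28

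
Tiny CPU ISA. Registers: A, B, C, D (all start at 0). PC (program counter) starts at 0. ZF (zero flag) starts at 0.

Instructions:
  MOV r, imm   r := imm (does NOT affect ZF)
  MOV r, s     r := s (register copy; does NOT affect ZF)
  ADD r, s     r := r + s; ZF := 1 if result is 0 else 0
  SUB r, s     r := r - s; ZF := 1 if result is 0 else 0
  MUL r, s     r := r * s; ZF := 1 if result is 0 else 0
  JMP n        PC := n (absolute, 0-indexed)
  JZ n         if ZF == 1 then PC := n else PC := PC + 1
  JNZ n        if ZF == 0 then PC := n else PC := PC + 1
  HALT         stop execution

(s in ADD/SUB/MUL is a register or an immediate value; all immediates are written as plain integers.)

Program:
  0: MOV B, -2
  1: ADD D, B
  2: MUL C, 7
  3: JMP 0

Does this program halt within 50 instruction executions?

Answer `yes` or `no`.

Answer: no

Derivation:
Step 1: PC=0 exec 'MOV B, -2'. After: A=0 B=-2 C=0 D=0 ZF=0 PC=1
Step 2: PC=1 exec 'ADD D, B'. After: A=0 B=-2 C=0 D=-2 ZF=0 PC=2
Step 3: PC=2 exec 'MUL C, 7'. After: A=0 B=-2 C=0 D=-2 ZF=1 PC=3
Step 4: PC=3 exec 'JMP 0'. After: A=0 B=-2 C=0 D=-2 ZF=1 PC=0
Step 5: PC=0 exec 'MOV B, -2'. After: A=0 B=-2 C=0 D=-2 ZF=1 PC=1
Step 6: PC=1 exec 'ADD D, B'. After: A=0 B=-2 C=0 D=-4 ZF=0 PC=2
Step 7: PC=2 exec 'MUL C, 7'. After: A=0 B=-2 C=0 D=-4 ZF=1 PC=3
Step 8: PC=3 exec 'JMP 0'. After: A=0 B=-2 C=0 D=-4 ZF=1 PC=0
Step 9: PC=0 exec 'MOV B, -2'. After: A=0 B=-2 C=0 D=-4 ZF=1 PC=1
Step 10: PC=1 exec 'ADD D, B'. After: A=0 B=-2 C=0 D=-6 ZF=0 PC=2
Step 11: PC=2 exec 'MUL C, 7'. After: A=0 B=-2 C=0 D=-6 ZF=1 PC=3
Step 12: PC=3 exec 'JMP 0'. After: A=0 B=-2 C=0 D=-6 ZF=1 PC=0
Step 13: PC=0 exec 'MOV B, -2'. After: A=0 B=-2 C=0 D=-6 ZF=1 PC=1
Step 14: PC=1 exec 'ADD D, B'. After: A=0 B=-2 C=0 D=-8 ZF=0 PC=2
Step 15: PC=2 exec 'MUL C, 7'. After: A=0 B=-2 C=0 D=-8 ZF=1 PC=3
After 50 steps: not halted. PC revisits the same instructions with no path to HALT; will never halt.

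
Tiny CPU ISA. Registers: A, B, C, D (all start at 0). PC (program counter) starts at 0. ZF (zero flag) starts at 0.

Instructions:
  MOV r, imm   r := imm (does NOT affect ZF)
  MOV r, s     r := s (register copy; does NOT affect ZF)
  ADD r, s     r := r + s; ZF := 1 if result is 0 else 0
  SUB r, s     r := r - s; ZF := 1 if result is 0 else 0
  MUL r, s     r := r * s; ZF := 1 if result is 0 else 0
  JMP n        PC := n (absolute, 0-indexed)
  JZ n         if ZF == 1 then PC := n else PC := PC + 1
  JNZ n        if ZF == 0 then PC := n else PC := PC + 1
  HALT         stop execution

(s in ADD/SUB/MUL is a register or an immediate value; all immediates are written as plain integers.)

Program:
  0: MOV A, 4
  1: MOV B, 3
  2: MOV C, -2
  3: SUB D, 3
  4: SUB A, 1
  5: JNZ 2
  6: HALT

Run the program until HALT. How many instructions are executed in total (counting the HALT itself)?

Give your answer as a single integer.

Answer: 19

Derivation:
Step 1: PC=0 exec 'MOV A, 4'. After: A=4 B=0 C=0 D=0 ZF=0 PC=1
Step 2: PC=1 exec 'MOV B, 3'. After: A=4 B=3 C=0 D=0 ZF=0 PC=2
Step 3: PC=2 exec 'MOV C, -2'. After: A=4 B=3 C=-2 D=0 ZF=0 PC=3
Step 4: PC=3 exec 'SUB D, 3'. After: A=4 B=3 C=-2 D=-3 ZF=0 PC=4
Step 5: PC=4 exec 'SUB A, 1'. After: A=3 B=3 C=-2 D=-3 ZF=0 PC=5
Step 6: PC=5 exec 'JNZ 2'. After: A=3 B=3 C=-2 D=-3 ZF=0 PC=2
Step 7: PC=2 exec 'MOV C, -2'. After: A=3 B=3 C=-2 D=-3 ZF=0 PC=3
Step 8: PC=3 exec 'SUB D, 3'. After: A=3 B=3 C=-2 D=-6 ZF=0 PC=4
Step 9: PC=4 exec 'SUB A, 1'. After: A=2 B=3 C=-2 D=-6 ZF=0 PC=5
Step 10: PC=5 exec 'JNZ 2'. After: A=2 B=3 C=-2 D=-6 ZF=0 PC=2
Step 11: PC=2 exec 'MOV C, -2'. After: A=2 B=3 C=-2 D=-6 ZF=0 PC=3
Step 12: PC=3 exec 'SUB D, 3'. After: A=2 B=3 C=-2 D=-9 ZF=0 PC=4
Step 13: PC=4 exec 'SUB A, 1'. After: A=1 B=3 C=-2 D=-9 ZF=0 PC=5
Step 14: PC=5 exec 'JNZ 2'. After: A=1 B=3 C=-2 D=-9 ZF=0 PC=2
Step 15: PC=2 exec 'MOV C, -2'. After: A=1 B=3 C=-2 D=-9 ZF=0 PC=3
Step 16: PC=3 exec 'SUB D, 3'. After: A=1 B=3 C=-2 D=-12 ZF=0 PC=4
Step 17: PC=4 exec 'SUB A, 1'. After: A=0 B=3 C=-2 D=-12 ZF=1 PC=5
Step 18: PC=5 exec 'JNZ 2'. After: A=0 B=3 C=-2 D=-12 ZF=1 PC=6
Step 19: PC=6 exec 'HALT'. After: A=0 B=3 C=-2 D=-12 ZF=1 PC=6 HALTED
Total instructions executed: 19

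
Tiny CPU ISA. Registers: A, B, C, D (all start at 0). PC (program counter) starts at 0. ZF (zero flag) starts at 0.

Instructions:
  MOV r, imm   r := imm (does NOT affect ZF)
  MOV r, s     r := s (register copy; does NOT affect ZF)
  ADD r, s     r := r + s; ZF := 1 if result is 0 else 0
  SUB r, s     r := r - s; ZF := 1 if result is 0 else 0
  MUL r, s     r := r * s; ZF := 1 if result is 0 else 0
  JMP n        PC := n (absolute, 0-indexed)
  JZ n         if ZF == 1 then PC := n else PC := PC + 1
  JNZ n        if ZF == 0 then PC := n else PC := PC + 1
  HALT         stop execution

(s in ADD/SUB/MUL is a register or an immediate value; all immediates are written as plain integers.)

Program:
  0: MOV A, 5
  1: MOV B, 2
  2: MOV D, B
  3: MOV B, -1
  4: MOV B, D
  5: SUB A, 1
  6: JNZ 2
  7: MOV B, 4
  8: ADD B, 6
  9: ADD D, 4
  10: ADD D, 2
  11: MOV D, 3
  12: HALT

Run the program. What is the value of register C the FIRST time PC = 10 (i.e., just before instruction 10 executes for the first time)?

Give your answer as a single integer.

Step 1: PC=0 exec 'MOV A, 5'. After: A=5 B=0 C=0 D=0 ZF=0 PC=1
Step 2: PC=1 exec 'MOV B, 2'. After: A=5 B=2 C=0 D=0 ZF=0 PC=2
Step 3: PC=2 exec 'MOV D, B'. After: A=5 B=2 C=0 D=2 ZF=0 PC=3
Step 4: PC=3 exec 'MOV B, -1'. After: A=5 B=-1 C=0 D=2 ZF=0 PC=4
Step 5: PC=4 exec 'MOV B, D'. After: A=5 B=2 C=0 D=2 ZF=0 PC=5
Step 6: PC=5 exec 'SUB A, 1'. After: A=4 B=2 C=0 D=2 ZF=0 PC=6
Step 7: PC=6 exec 'JNZ 2'. After: A=4 B=2 C=0 D=2 ZF=0 PC=2
Step 8: PC=2 exec 'MOV D, B'. After: A=4 B=2 C=0 D=2 ZF=0 PC=3
Step 9: PC=3 exec 'MOV B, -1'. After: A=4 B=-1 C=0 D=2 ZF=0 PC=4
Step 10: PC=4 exec 'MOV B, D'. After: A=4 B=2 C=0 D=2 ZF=0 PC=5
Step 11: PC=5 exec 'SUB A, 1'. After: A=3 B=2 C=0 D=2 ZF=0 PC=6
Step 12: PC=6 exec 'JNZ 2'. After: A=3 B=2 C=0 D=2 ZF=0 PC=2
Step 13: PC=2 exec 'MOV D, B'. After: A=3 B=2 C=0 D=2 ZF=0 PC=3
Step 14: PC=3 exec 'MOV B, -1'. After: A=3 B=-1 C=0 D=2 ZF=0 PC=4
Step 15: PC=4 exec 'MOV B, D'. After: A=3 B=2 C=0 D=2 ZF=0 PC=5
Step 16: PC=5 exec 'SUB A, 1'. After: A=2 B=2 C=0 D=2 ZF=0 PC=6
Step 17: PC=6 exec 'JNZ 2'. After: A=2 B=2 C=0 D=2 ZF=0 PC=2
Step 18: PC=2 exec 'MOV D, B'. After: A=2 B=2 C=0 D=2 ZF=0 PC=3
Step 19: PC=3 exec 'MOV B, -1'. After: A=2 B=-1 C=0 D=2 ZF=0 PC=4
Step 20: PC=4 exec 'MOV B, D'. After: A=2 B=2 C=0 D=2 ZF=0 PC=5
Step 21: PC=5 exec 'SUB A, 1'. After: A=1 B=2 C=0 D=2 ZF=0 PC=6
Step 22: PC=6 exec 'JNZ 2'. After: A=1 B=2 C=0 D=2 ZF=0 PC=2
Step 23: PC=2 exec 'MOV D, B'. After: A=1 B=2 C=0 D=2 ZF=0 PC=3
Step 24: PC=3 exec 'MOV B, -1'. After: A=1 B=-1 C=0 D=2 ZF=0 PC=4
Step 25: PC=4 exec 'MOV B, D'. After: A=1 B=2 C=0 D=2 ZF=0 PC=5
Step 26: PC=5 exec 'SUB A, 1'. After: A=0 B=2 C=0 D=2 ZF=1 PC=6
Step 27: PC=6 exec 'JNZ 2'. After: A=0 B=2 C=0 D=2 ZF=1 PC=7
Step 28: PC=7 exec 'MOV B, 4'. After: A=0 B=4 C=0 D=2 ZF=1 PC=8
Step 29: PC=8 exec 'ADD B, 6'. After: A=0 B=10 C=0 D=2 ZF=0 PC=9
Step 30: PC=9 exec 'ADD D, 4'. After: A=0 B=10 C=0 D=6 ZF=0 PC=10
First time PC=10: C=0

0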